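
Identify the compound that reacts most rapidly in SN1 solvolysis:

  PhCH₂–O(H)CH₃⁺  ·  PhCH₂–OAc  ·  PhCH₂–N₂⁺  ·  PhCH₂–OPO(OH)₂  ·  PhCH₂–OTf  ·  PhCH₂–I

Identical carbon frameworks mean the comparison reduces to leaving-group quality.
A good leaving group is a weak base: the lower the pKₐ of its conjugate acid, the more readily it departs.
PhCH₂–N₂⁺ loses N₂: no meaningful conjugate acid; N₂ departs as an exceptionally stable neutral molecule
PhCH₂–OTf loses OTf⁻: pKₐ(CF₃SO₃H (triflic acid)) ≈ -14
PhCH₂–I loses I⁻: pKₐ(HI) ≈ -10
PhCH₂–O(H)CH₃⁺ loses R'OH: pKₐ(R'OH₂⁺) ≈ -2.4
PhCH₂–OPO(OH)₂ loses H₂PO₄⁻: pKₐ(H₃PO₄) ≈ 2.1
PhCH₂–OAc loses AcO⁻: pKₐ(CH₃COOH) ≈ 4.8

PhCH₂–N₂⁺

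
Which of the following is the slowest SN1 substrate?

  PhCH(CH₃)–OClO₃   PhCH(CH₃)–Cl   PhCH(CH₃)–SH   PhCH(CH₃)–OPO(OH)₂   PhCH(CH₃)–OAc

PhCH(CH₃)–SH

Identical carbon frameworks mean the comparison reduces to leaving-group quality.
Rank by basicity of the departing species: weakest base leaves most easily.
PhCH(CH₃)–OClO₃ loses ClO₄⁻: pKₐ(HClO₄) ≈ -10
PhCH(CH₃)–Cl loses Cl⁻: pKₐ(HCl) ≈ -7
PhCH(CH₃)–OPO(OH)₂ loses H₂PO₄⁻: pKₐ(H₃PO₄) ≈ 2.1
PhCH(CH₃)–OAc loses AcO⁻: pKₐ(CH₃COOH) ≈ 4.8
PhCH(CH₃)–SH loses HS⁻: pKₐ(H₂S) ≈ 7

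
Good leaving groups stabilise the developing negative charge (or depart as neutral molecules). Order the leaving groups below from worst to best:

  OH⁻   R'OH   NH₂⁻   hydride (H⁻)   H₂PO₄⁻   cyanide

NH₂⁻ < hydride (H⁻) < OH⁻ < cyanide < H₂PO₄⁻ < R'OH

Leaving-group ability tracks the stability of the departed species; conjugate-acid pKₐ is the usual yardstick (lower pKₐ → better LG).
R'OH: pKₐ(R'OH₂⁺) ≈ -2.4 — neutral; leaves from a protonated ether (an oxonium ion, R–O(H)R'⁺)
H₂PO₄⁻: pKₐ(H₃PO₄) ≈ 2.1 — moderate base; biological leaving group after further activation
cyanide: pKₐ(HCN) ≈ 9.2 — sp carbon stabilises the charge somewhat, but still a poor LG
OH⁻: pKₐ(H₂O) ≈ 15.7
hydride (H⁻): pKₐ(H₂) ≈ 36
NH₂⁻: pKₐ(NH₃) ≈ 38
Listed from poorest to best leaving group as asked.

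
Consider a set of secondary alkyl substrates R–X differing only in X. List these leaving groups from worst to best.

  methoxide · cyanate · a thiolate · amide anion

amide anion < methoxide < a thiolate < cyanate

cyanate: pKₐ(HOCN) ≈ 3.5
a thiolate: pKₐ(RSH (a thiol)) ≈ 10.5
methoxide: pKₐ(CH₃OH) ≈ 15.5
amide anion: pKₐ(NH₃) ≈ 38
The question asks for worst first, so the sequence is read in increasing leaving-group ability.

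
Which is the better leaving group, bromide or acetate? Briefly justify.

bromide is the better leaving group.
pKₐ(HBr) ≈ -9 versus pKₐ(CH₃COOH) ≈ 4.8: bromide is the much weaker base.
Weak base; good leaving group.

bromide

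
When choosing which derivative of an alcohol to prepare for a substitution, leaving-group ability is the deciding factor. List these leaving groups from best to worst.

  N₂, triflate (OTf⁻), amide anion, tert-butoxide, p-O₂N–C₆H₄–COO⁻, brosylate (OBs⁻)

N₂: no meaningful conjugate acid; N₂ departs as an exceptionally stable neutral molecule
triflate (OTf⁻): pKₐ(CF₃SO₃H (triflic acid)) ≈ -14
brosylate (OBs⁻): pKₐ(p-BrC₆H₄SO₃H) ≈ -2.8
p-O₂N–C₆H₄–COO⁻: pKₐ(p-nitrobenzoic acid) ≈ 3.4 — electron-withdrawing nitro group stabilises the carboxylate
tert-butoxide: pKₐ(t-BuOH) ≈ 18 — bulky, strongly basic alkoxide
amide anion: pKₐ(NH₃) ≈ 38

N₂ > triflate (OTf⁻) > brosylate (OBs⁻) > p-O₂N–C₆H₄–COO⁻ > tert-butoxide > amide anion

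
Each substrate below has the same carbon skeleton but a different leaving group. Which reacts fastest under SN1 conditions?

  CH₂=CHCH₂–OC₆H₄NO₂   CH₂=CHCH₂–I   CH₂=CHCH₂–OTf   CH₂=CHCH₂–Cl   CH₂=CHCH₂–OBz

With the same alkyl group throughout, only the leaving group differentiates the rates.
The more stable X⁻ (or X) is on its own — i.e. the weaker a base it is — the better a leaving group it makes.
CH₂=CHCH₂–OTf loses OTf⁻: pKₐ(CF₃SO₃H (triflic acid)) ≈ -14
CH₂=CHCH₂–I loses I⁻: pKₐ(HI) ≈ -10
CH₂=CHCH₂–Cl loses Cl⁻: pKₐ(HCl) ≈ -7
CH₂=CHCH₂–OBz loses PhCOO⁻: pKₐ(C₆H₅COOH) ≈ 4.2
CH₂=CHCH₂–OC₆H₄NO₂ loses p-O₂N–C₆H₄–O⁻: pKₐ(p-nitrophenol) ≈ 7.2

CH₂=CHCH₂–OTf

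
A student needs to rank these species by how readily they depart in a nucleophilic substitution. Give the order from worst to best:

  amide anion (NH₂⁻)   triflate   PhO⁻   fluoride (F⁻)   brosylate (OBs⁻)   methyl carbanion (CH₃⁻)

A good leaving group is a weak base: the lower the pKₐ of its conjugate acid, the more readily it departs.
triflate: pKₐ(CF₃SO₃H (triflic acid)) ≈ -14 — charge spread over three oxygens and a CF₃ group; the premier leaving group in synthesis
brosylate (OBs⁻): pKₐ(p-BrC₆H₄SO₃H) ≈ -2.8 — arenesulfonate with a p-bromo substituent
fluoride (F⁻): pKₐ(HF) ≈ 3.2 — small and strongly basic; the poor halide leaving group
PhO⁻: pKₐ(C₆H₅OH (phenol)) ≈ 10
amide anion (NH₂⁻): pKₐ(NH₃) ≈ 38 — extremely strong base; never a leaving group
methyl carbanion (CH₃⁻): pKₐ(CH₄) ≈ 48
Reversing gives the worst-to-best order requested.

methyl carbanion (CH₃⁻) < amide anion (NH₂⁻) < PhO⁻ < fluoride (F⁻) < brosylate (OBs⁻) < triflate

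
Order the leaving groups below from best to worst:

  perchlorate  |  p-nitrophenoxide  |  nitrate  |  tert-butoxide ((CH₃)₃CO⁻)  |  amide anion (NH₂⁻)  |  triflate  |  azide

triflate: pKₐ(CF₃SO₃H (triflic acid)) ≈ -14 — charge spread over three oxygens and a CF₃ group; the premier leaving group in synthesis
perchlorate: pKₐ(HClO₄) ≈ -10 — extremely weak base; rarely used for safety reasons
nitrate: pKₐ(HNO₃) ≈ -1.3 — resonance-delocalised over three oxygens
azide: pKₐ(HN₃) ≈ 4.7 — linear, resonance-stabilised
p-nitrophenoxide: pKₐ(p-nitrophenol) ≈ 7.2 — nitro group delocalises the charge; the classic chromogenic LG
tert-butoxide ((CH₃)₃CO⁻): pKₐ(t-BuOH) ≈ 18 — bulky, strongly basic alkoxide
amide anion (NH₂⁻): pKₐ(NH₃) ≈ 38 — extremely strong base; never a leaving group

triflate > perchlorate > nitrate > azide > p-nitrophenoxide > tert-butoxide ((CH₃)₃CO⁻) > amide anion (NH₂⁻)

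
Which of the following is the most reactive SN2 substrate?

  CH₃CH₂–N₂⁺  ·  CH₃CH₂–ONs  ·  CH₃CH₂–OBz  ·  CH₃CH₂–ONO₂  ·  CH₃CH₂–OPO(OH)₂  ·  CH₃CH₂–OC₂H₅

Same R in every case — rank the leaving groups.
A good leaving group is a weak base: the lower the pKₐ of its conjugate acid, the more readily it departs.
CH₃CH₂–N₂⁺ loses N₂: no meaningful conjugate acid; N₂ departs as an exceptionally stable neutral molecule
CH₃CH₂–ONs loses ONs⁻: pKₐ(p-O₂NC₆H₄SO₃H) ≈ -3.5
CH₃CH₂–ONO₂ loses NO₃⁻: pKₐ(HNO₃) ≈ -1.3
CH₃CH₂–OPO(OH)₂ loses H₂PO₄⁻: pKₐ(H₃PO₄) ≈ 2.1
CH₃CH₂–OBz loses PhCOO⁻: pKₐ(C₆H₅COOH) ≈ 4.2
CH₃CH₂–OC₂H₅ loses CH₃CH₂O⁻: pKₐ(CH₃CH₂OH) ≈ 16

CH₃CH₂–N₂⁺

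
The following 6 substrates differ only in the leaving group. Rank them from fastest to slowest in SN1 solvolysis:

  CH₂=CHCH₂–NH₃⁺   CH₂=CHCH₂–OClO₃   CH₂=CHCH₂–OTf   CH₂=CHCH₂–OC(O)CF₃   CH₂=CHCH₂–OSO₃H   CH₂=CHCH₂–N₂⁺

Identical carbon frameworks mean the comparison reduces to leaving-group quality.
The more stable X⁻ (or X) is on its own — i.e. the weaker a base it is — the better a leaving group it makes.
CH₂=CHCH₂–N₂⁺ loses N₂: no meaningful conjugate acid; N₂ departs as an exceptionally stable neutral molecule
CH₂=CHCH₂–OTf loses OTf⁻: pKₐ(CF₃SO₃H (triflic acid)) ≈ -14
CH₂=CHCH₂–OClO₃ loses ClO₄⁻: pKₐ(HClO₄) ≈ -10
CH₂=CHCH₂–OSO₃H loses HSO₄⁻: pKₐ(H₂SO₄) ≈ -3
CH₂=CHCH₂–OC(O)CF₃ loses CF₃COO⁻: pKₐ(CF₃COOH) ≈ 0.2
CH₂=CHCH₂–NH₃⁺ loses NH₃: pKₐ(NH₄⁺) ≈ 9.2

CH₂=CHCH₂–N₂⁺ > CH₂=CHCH₂–OTf > CH₂=CHCH₂–OClO₃ > CH₂=CHCH₂–OSO₃H > CH₂=CHCH₂–OC(O)CF₃ > CH₂=CHCH₂–NH₃⁺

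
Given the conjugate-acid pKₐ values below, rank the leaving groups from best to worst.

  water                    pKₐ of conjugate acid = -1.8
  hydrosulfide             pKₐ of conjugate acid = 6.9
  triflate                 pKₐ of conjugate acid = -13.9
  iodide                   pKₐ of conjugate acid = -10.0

triflate > iodide > water > hydrosulfide

Lower conjugate-acid pKₐ ⇒ weaker base ⇒ better leaving group.
Sorting by the given values: triflate (-13.9), iodide (-10.0), water (-1.8), hydrosulfide (6.9).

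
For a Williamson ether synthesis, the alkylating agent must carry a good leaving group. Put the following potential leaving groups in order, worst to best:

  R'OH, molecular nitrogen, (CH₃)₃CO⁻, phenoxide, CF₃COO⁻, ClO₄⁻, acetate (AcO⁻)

(CH₃)₃CO⁻ < phenoxide < acetate (AcO⁻) < CF₃COO⁻ < R'OH < ClO₄⁻ < molecular nitrogen

Rank by basicity of the departing species: weakest base leaves most easily.
molecular nitrogen: no meaningful conjugate acid; N₂ departs as an exceptionally stable neutral molecule
ClO₄⁻: pKₐ(HClO₄) ≈ -10 — extremely weak base; rarely used for safety reasons
R'OH: pKₐ(R'OH₂⁺) ≈ -2.4 — neutral; leaves from a protonated ether (an oxonium ion, R–O(H)R'⁺)
CF₃COO⁻: pKₐ(CF₃COOH) ≈ 0.2 — strongly electron-withdrawing CF₃ stabilises the carboxylate
acetate (AcO⁻): pKₐ(CH₃COOH) ≈ 4.8 — resonance-stabilised but still a weak base
phenoxide: pKₐ(C₆H₅OH (phenol)) ≈ 10 — resonance into the ring helps, but still a poor LG
(CH₃)₃CO⁻: pKₐ(t-BuOH) ≈ 18 — bulky, strongly basic alkoxide
Reversing gives the worst-to-best order requested.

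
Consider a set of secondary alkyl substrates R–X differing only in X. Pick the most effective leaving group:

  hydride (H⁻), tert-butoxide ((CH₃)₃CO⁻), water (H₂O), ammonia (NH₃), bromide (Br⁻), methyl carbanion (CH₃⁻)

The more stable X⁻ (or X) is on its own — i.e. the weaker a base it is — the better a leaving group it makes.
bromide (Br⁻): pKₐ(HBr) ≈ -9
water (H₂O): pKₐ(H₃O⁺) ≈ -1.7
ammonia (NH₃): pKₐ(NH₄⁺) ≈ 9.2
tert-butoxide ((CH₃)₃CO⁻): pKₐ(t-BuOH) ≈ 18
hydride (H⁻): pKₐ(H₂) ≈ 36
methyl carbanion (CH₃⁻): pKₐ(CH₄) ≈ 48

bromide (Br⁻)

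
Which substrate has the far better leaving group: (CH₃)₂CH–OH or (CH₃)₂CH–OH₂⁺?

(CH₃)₂CH–OH₂⁺

From (CH₃)₂CH–OH the departing group would be OH⁻ (pKₐ(H₂O) ≈ 15.7). Strong base; essentially never leaves without prior activation.
From (CH₃)₂CH–OH₂⁺ the leaving group is H₂O (pKₐ(H₃O⁺) ≈ -1.7). Neutral; leaves from a protonated alcohol (R–OH₂⁺).
(In practice (CH₃)₂CH–OH₂⁺ is made from (CH₃)₂CH–OH by protonation with strong acid, converting the leaving group from hydroxide to neutral water.)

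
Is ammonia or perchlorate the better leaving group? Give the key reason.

perchlorate is the better leaving group.
pKₐ(HClO₄) ≈ -10 versus pKₐ(NH₄⁺) ≈ 9.2: perchlorate is the much weaker base.
Extremely weak base; rarely used for safety reasons.

perchlorate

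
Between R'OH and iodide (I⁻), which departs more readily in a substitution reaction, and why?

iodide (I⁻) is the better leaving group.
pKₐ(HI) ≈ -10 versus pKₐ(R'OH₂⁺) ≈ -2.4: iodide (I⁻) is the much weaker base.
Large, highly polarisable; very weak base.

iodide (I⁻)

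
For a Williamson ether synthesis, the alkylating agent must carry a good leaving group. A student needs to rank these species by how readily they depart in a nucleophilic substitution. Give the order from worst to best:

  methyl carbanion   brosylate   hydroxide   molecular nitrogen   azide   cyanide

methyl carbanion < hydroxide < cyanide < azide < brosylate < molecular nitrogen

molecular nitrogen: no meaningful conjugate acid; N₂ departs as an exceptionally stable neutral molecule
brosylate: pKₐ(p-BrC₆H₄SO₃H) ≈ -2.8
azide: pKₐ(HN₃) ≈ 4.7
cyanide: pKₐ(HCN) ≈ 9.2
hydroxide: pKₐ(H₂O) ≈ 15.7
methyl carbanion: pKₐ(CH₄) ≈ 48
The question asks for worst first, so the sequence is read in increasing leaving-group ability.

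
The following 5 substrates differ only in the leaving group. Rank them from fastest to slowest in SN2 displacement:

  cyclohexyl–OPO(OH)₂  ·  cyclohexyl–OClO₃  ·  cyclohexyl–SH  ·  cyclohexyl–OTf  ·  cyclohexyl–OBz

The skeletons are identical, so relative rate is governed entirely by leaving-group ability.
Leaving-group ability tracks the stability of the departed species; conjugate-acid pKₐ is the usual yardstick (lower pKₐ → better LG).
cyclohexyl–OTf loses OTf⁻: pKₐ(CF₃SO₃H (triflic acid)) ≈ -14
cyclohexyl–OClO₃ loses ClO₄⁻: pKₐ(HClO₄) ≈ -10
cyclohexyl–OPO(OH)₂ loses H₂PO₄⁻: pKₐ(H₃PO₄) ≈ 2.1
cyclohexyl–OBz loses PhCOO⁻: pKₐ(C₆H₅COOH) ≈ 4.2
cyclohexyl–SH loses HS⁻: pKₐ(H₂S) ≈ 7

cyclohexyl–OTf > cyclohexyl–OClO₃ > cyclohexyl–OPO(OH)₂ > cyclohexyl–OBz > cyclohexyl–SH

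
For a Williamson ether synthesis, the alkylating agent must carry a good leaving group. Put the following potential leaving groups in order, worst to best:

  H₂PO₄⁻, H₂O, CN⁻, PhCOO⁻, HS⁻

CN⁻ < HS⁻ < PhCOO⁻ < H₂PO₄⁻ < H₂O

The more stable X⁻ (or X) is on its own — i.e. the weaker a base it is — the better a leaving group it makes.
H₂O: pKₐ(H₃O⁺) ≈ -1.7
H₂PO₄⁻: pKₐ(H₃PO₄) ≈ 2.1
PhCOO⁻: pKₐ(C₆H₅COOH) ≈ 4.2
HS⁻: pKₐ(H₂S) ≈ 7
CN⁻: pKₐ(HCN) ≈ 9.2 — sp carbon stabilises the charge somewhat, but still a poor LG
Listed from poorest to best leaving group as asked.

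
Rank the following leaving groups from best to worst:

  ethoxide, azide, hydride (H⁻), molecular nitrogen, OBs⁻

molecular nitrogen > OBs⁻ > azide > ethoxide > hydride (H⁻)

Rank by basicity of the departing species: weakest base leaves most easily.
molecular nitrogen: no meaningful conjugate acid; N₂ departs as an exceptionally stable neutral molecule
OBs⁻: pKₐ(p-BrC₆H₄SO₃H) ≈ -2.8 — arenesulfonate with a p-bromo substituent
azide: pKₐ(HN₃) ≈ 4.7 — linear, resonance-stabilised
ethoxide: pKₐ(CH₃CH₂OH) ≈ 16 — strong base; alkoxides do not leave unassisted
hydride (H⁻): pKₐ(H₂) ≈ 36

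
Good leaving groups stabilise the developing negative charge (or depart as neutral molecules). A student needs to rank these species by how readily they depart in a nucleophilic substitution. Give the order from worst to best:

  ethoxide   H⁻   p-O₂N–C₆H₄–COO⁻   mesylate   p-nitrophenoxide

H⁻ < ethoxide < p-nitrophenoxide < p-O₂N–C₆H₄–COO⁻ < mesylate

Leaving-group ability tracks the stability of the departed species; conjugate-acid pKₐ is the usual yardstick (lower pKₐ → better LG).
mesylate: pKₐ(CH₃SO₃H (MsOH)) ≈ -1.9 — resonance-delocalised alkanesulfonate
p-O₂N–C₆H₄–COO⁻: pKₐ(p-nitrobenzoic acid) ≈ 3.4 — electron-withdrawing nitro group stabilises the carboxylate
p-nitrophenoxide: pKₐ(p-nitrophenol) ≈ 7.2 — nitro group delocalises the charge; the classic chromogenic LG
ethoxide: pKₐ(CH₃CH₂OH) ≈ 16 — strong base; alkoxides do not leave unassisted
H⁻: pKₐ(H₂) ≈ 36 — extremely strong base; leaves only in special hydride-transfer contexts
The question asks for worst first, so the sequence is read in increasing leaving-group ability.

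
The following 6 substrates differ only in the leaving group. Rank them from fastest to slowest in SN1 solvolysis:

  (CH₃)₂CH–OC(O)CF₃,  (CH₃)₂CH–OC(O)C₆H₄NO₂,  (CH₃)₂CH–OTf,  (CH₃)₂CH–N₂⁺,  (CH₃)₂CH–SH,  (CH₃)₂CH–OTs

(CH₃)₂CH–N₂⁺ > (CH₃)₂CH–OTf > (CH₃)₂CH–OTs > (CH₃)₂CH–OC(O)CF₃ > (CH₃)₂CH–OC(O)C₆H₄NO₂ > (CH₃)₂CH–SH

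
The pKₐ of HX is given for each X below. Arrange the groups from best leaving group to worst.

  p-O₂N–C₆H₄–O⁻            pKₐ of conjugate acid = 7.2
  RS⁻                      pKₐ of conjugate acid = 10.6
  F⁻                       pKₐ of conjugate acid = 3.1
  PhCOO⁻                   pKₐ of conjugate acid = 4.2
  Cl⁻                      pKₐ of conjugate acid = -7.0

Lower conjugate-acid pKₐ ⇒ weaker base ⇒ better leaving group.
Sorting by the given values: Cl⁻ (-7.0), F⁻ (3.1), PhCOO⁻ (4.2), p-O₂N–C₆H₄–O⁻ (7.2), RS⁻ (10.6).

Cl⁻ > F⁻ > PhCOO⁻ > p-O₂N–C₆H₄–O⁻ > RS⁻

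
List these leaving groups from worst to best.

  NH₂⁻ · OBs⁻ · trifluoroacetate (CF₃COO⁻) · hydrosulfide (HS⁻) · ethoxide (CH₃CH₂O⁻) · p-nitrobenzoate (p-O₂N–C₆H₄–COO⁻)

Leaving-group ability tracks the stability of the departed species; conjugate-acid pKₐ is the usual yardstick (lower pKₐ → better LG).
OBs⁻: pKₐ(p-BrC₆H₄SO₃H) ≈ -2.8
trifluoroacetate (CF₃COO⁻): pKₐ(CF₃COOH) ≈ 0.2
p-nitrobenzoate (p-O₂N–C₆H₄–COO⁻): pKₐ(p-nitrobenzoic acid) ≈ 3.4
hydrosulfide (HS⁻): pKₐ(H₂S) ≈ 7
ethoxide (CH₃CH₂O⁻): pKₐ(CH₃CH₂OH) ≈ 16
NH₂⁻: pKₐ(NH₃) ≈ 38
Reversing gives the worst-to-best order requested.

NH₂⁻ < ethoxide (CH₃CH₂O⁻) < hydrosulfide (HS⁻) < p-nitrobenzoate (p-O₂N–C₆H₄–COO⁻) < trifluoroacetate (CF₃COO⁻) < OBs⁻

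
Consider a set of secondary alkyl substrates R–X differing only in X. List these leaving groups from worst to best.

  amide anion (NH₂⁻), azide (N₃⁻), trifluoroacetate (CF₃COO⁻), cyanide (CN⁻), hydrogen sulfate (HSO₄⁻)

amide anion (NH₂⁻) < cyanide (CN⁻) < azide (N₃⁻) < trifluoroacetate (CF₃COO⁻) < hydrogen sulfate (HSO₄⁻)

hydrogen sulfate (HSO₄⁻): pKₐ(H₂SO₄) ≈ -3
trifluoroacetate (CF₃COO⁻): pKₐ(CF₃COOH) ≈ 0.2 — strongly electron-withdrawing CF₃ stabilises the carboxylate
azide (N₃⁻): pKₐ(HN₃) ≈ 4.7
cyanide (CN⁻): pKₐ(HCN) ≈ 9.2
amide anion (NH₂⁻): pKₐ(NH₃) ≈ 38 — extremely strong base; never a leaving group
Reversing gives the worst-to-best order requested.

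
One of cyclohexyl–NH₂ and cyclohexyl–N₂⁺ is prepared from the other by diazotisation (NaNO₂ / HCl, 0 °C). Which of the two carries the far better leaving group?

cyclohexyl–N₂⁺

From cyclohexyl–NH₂ the departing group would be NH₂⁻ (pKₐ(NH₃) ≈ 38). Extremely strong base; never a leaving group.
From cyclohexyl–N₂⁺ the leaving group is N₂ (no meaningful conjugate acid; N₂ departs as an exceptionally stable neutral molecule).
Diazotisation (NaNO₂ / HCl, 0 °C) works by generating a diazonium salt that expels N₂, making cyclohexyl–N₂⁺ enormously more reactive.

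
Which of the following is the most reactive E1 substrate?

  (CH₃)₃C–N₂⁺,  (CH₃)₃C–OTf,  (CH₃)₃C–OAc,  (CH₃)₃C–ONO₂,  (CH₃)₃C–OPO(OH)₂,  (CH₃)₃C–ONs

(CH₃)₃C–N₂⁺

Identical carbon frameworks mean the comparison reduces to leaving-group quality.
Leaving-group ability tracks the stability of the departed species; conjugate-acid pKₐ is the usual yardstick (lower pKₐ → better LG).
(CH₃)₃C–N₂⁺ loses N₂: no meaningful conjugate acid; N₂ departs as an exceptionally stable neutral molecule
(CH₃)₃C–OTf loses OTf⁻: pKₐ(CF₃SO₃H (triflic acid)) ≈ -14
(CH₃)₃C–ONs loses ONs⁻: pKₐ(p-O₂NC₆H₄SO₃H) ≈ -3.5
(CH₃)₃C–ONO₂ loses NO₃⁻: pKₐ(HNO₃) ≈ -1.3
(CH₃)₃C–OPO(OH)₂ loses H₂PO₄⁻: pKₐ(H₃PO₄) ≈ 2.1
(CH₃)₃C–OAc loses AcO⁻: pKₐ(CH₃COOH) ≈ 4.8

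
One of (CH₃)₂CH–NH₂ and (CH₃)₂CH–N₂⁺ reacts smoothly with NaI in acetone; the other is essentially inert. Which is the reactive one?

From (CH₃)₂CH–NH₂ the departing group would be NH₂⁻ (pKₐ(NH₃) ≈ 38). Extremely strong base; never a leaving group.
From (CH₃)₂CH–N₂⁺ the leaving group is N₂ (no meaningful conjugate acid; N₂ departs as an exceptionally stable neutral molecule).
(In practice (CH₃)₂CH–N₂⁺ is made from (CH₃)₂CH–NH₂ by diazotisation (NaNO₂ / HCl, 0 °C), generating a diazonium salt that expels N₂.)

(CH₃)₂CH–N₂⁺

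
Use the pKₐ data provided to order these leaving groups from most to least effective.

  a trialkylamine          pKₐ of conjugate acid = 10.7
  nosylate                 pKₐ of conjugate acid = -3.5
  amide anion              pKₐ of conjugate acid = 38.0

Lower conjugate-acid pKₐ ⇒ weaker base ⇒ better leaving group.
Sorting by the given values: nosylate (-3.5), a trialkylamine (10.7), amide anion (38.0).

nosylate > a trialkylamine > amide anion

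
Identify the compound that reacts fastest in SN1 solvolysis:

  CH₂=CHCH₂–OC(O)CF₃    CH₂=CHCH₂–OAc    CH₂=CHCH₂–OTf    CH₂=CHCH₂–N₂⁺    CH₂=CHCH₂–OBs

CH₂=CHCH₂–N₂⁺

The skeletons are identical, so relative rate is governed entirely by leaving-group ability.
Leaving-group ability tracks the stability of the departed species; conjugate-acid pKₐ is the usual yardstick (lower pKₐ → better LG).
CH₂=CHCH₂–N₂⁺ loses N₂: no meaningful conjugate acid; N₂ departs as an exceptionally stable neutral molecule
CH₂=CHCH₂–OTf loses OTf⁻: pKₐ(CF₃SO₃H (triflic acid)) ≈ -14
CH₂=CHCH₂–OBs loses OBs⁻: pKₐ(p-BrC₆H₄SO₃H) ≈ -2.8
CH₂=CHCH₂–OC(O)CF₃ loses CF₃COO⁻: pKₐ(CF₃COOH) ≈ 0.2
CH₂=CHCH₂–OAc loses AcO⁻: pKₐ(CH₃COOH) ≈ 4.8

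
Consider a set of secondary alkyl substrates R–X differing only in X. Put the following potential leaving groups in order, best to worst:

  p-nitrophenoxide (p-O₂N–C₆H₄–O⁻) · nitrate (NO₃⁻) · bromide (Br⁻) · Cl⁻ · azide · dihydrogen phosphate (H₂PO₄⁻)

bromide (Br⁻) > Cl⁻ > nitrate (NO₃⁻) > dihydrogen phosphate (H₂PO₄⁻) > azide > p-nitrophenoxide (p-O₂N–C₆H₄–O⁻)

bromide (Br⁻): pKₐ(HBr) ≈ -9
Cl⁻: pKₐ(HCl) ≈ -7
nitrate (NO₃⁻): pKₐ(HNO₃) ≈ -1.3 — resonance-delocalised over three oxygens
dihydrogen phosphate (H₂PO₄⁻): pKₐ(H₃PO₄) ≈ 2.1 — moderate base; biological leaving group after further activation
azide: pKₐ(HN₃) ≈ 4.7 — linear, resonance-stabilised
p-nitrophenoxide (p-O₂N–C₆H₄–O⁻): pKₐ(p-nitrophenol) ≈ 7.2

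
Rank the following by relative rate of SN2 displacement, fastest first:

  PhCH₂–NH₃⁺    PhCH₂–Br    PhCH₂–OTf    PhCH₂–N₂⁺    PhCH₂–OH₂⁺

Identical carbon frameworks mean the comparison reduces to leaving-group quality.
Leaving-group ability tracks the stability of the departed species; conjugate-acid pKₐ is the usual yardstick (lower pKₐ → better LG).
PhCH₂–N₂⁺ loses N₂: no meaningful conjugate acid; N₂ departs as an exceptionally stable neutral molecule
PhCH₂–OTf loses OTf⁻: pKₐ(CF₃SO₃H (triflic acid)) ≈ -14
PhCH₂–Br loses Br⁻: pKₐ(HBr) ≈ -9
PhCH₂–OH₂⁺ loses H₂O: pKₐ(H₃O⁺) ≈ -1.7
PhCH₂–NH₃⁺ loses NH₃: pKₐ(NH₄⁺) ≈ 9.2

PhCH₂–N₂⁺ > PhCH₂–OTf > PhCH₂–Br > PhCH₂–OH₂⁺ > PhCH₂–NH₃⁺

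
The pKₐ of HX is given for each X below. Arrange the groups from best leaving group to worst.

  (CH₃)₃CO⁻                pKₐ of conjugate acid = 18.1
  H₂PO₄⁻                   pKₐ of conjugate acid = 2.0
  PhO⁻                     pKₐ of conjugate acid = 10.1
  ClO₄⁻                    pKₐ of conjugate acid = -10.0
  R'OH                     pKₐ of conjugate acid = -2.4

ClO₄⁻ > R'OH > H₂PO₄⁻ > PhO⁻ > (CH₃)₃CO⁻

Lower conjugate-acid pKₐ ⇒ weaker base ⇒ better leaving group.
Sorting by the given values: ClO₄⁻ (-10.0), R'OH (-2.4), H₂PO₄⁻ (2.0), PhO⁻ (10.1), (CH₃)₃CO⁻ (18.1).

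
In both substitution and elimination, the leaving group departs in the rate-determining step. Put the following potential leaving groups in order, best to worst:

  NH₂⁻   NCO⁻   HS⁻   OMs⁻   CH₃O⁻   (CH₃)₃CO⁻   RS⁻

OMs⁻ > NCO⁻ > HS⁻ > RS⁻ > CH₃O⁻ > (CH₃)₃CO⁻ > NH₂⁻

Rank by basicity of the departing species: weakest base leaves most easily.
OMs⁻: pKₐ(CH₃SO₃H (MsOH)) ≈ -1.9
NCO⁻: pKₐ(HOCN) ≈ 3.5 — resonance between N and O
HS⁻: pKₐ(H₂S) ≈ 7
RS⁻: pKₐ(RSH (a thiol)) ≈ 10.5 — moderately basic; rarely leaves without activation
CH₃O⁻: pKₐ(CH₃OH) ≈ 15.5 — strong base; alkoxides do not leave unassisted
(CH₃)₃CO⁻: pKₐ(t-BuOH) ≈ 18 — bulky, strongly basic alkoxide
NH₂⁻: pKₐ(NH₃) ≈ 38 — extremely strong base; never a leaving group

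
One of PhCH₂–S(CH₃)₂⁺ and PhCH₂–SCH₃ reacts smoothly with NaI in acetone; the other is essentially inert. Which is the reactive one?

PhCH₂–S(CH₃)₂⁺

From PhCH₂–SCH₃ the departing group would be RS⁻ (pKₐ(RSH (a thiol)) ≈ 10.5). Moderately basic; rarely leaves without activation.
From PhCH₂–S(CH₃)₂⁺ the leaving group is SR'₂ (pKₐ(R'₂SH⁺) ≈ -7). Neutral; leaves from a sulfonium salt (R–SR'₂⁺).
(In practice PhCH₂–S(CH₃)₂⁺ is made from PhCH₂–SCH₃ by S-methylation with CH₃I, allowing neutral dimethyl sulfide, rather than methanethiolate, to depart.)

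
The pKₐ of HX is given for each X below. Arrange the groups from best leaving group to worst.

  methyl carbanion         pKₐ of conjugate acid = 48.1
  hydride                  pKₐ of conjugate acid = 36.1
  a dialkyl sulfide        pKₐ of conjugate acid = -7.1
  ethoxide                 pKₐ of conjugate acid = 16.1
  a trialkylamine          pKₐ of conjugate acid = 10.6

Lower conjugate-acid pKₐ ⇒ weaker base ⇒ better leaving group.
Sorting by the given values: a dialkyl sulfide (-7.1), a trialkylamine (10.6), ethoxide (16.1), hydride (36.1), methyl carbanion (48.1).

a dialkyl sulfide > a trialkylamine > ethoxide > hydride > methyl carbanion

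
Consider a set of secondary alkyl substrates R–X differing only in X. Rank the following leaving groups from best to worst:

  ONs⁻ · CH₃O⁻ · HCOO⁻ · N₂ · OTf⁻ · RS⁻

N₂ > OTf⁻ > ONs⁻ > HCOO⁻ > RS⁻ > CH₃O⁻

Leaving-group ability tracks the stability of the departed species; conjugate-acid pKₐ is the usual yardstick (lower pKₐ → better LG).
N₂: no meaningful conjugate acid; N₂ departs as an exceptionally stable neutral molecule
OTf⁻: pKₐ(CF₃SO₃H (triflic acid)) ≈ -14
ONs⁻: pKₐ(p-O₂NC₆H₄SO₃H) ≈ -3.5
HCOO⁻: pKₐ(HCOOH) ≈ 3.8
RS⁻: pKₐ(RSH (a thiol)) ≈ 10.5
CH₃O⁻: pKₐ(CH₃OH) ≈ 15.5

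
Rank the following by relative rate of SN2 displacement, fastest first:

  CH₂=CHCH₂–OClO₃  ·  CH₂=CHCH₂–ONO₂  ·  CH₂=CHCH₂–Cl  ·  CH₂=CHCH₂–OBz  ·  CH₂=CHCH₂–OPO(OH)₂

CH₂=CHCH₂–OClO₃ > CH₂=CHCH₂–Cl > CH₂=CHCH₂–ONO₂ > CH₂=CHCH₂–OPO(OH)₂ > CH₂=CHCH₂–OBz

With the same alkyl group throughout, only the leaving group differentiates the rates.
Rank by basicity of the departing species: weakest base leaves most easily.
CH₂=CHCH₂–OClO₃ loses ClO₄⁻: pKₐ(HClO₄) ≈ -10
CH₂=CHCH₂–Cl loses Cl⁻: pKₐ(HCl) ≈ -7
CH₂=CHCH₂–ONO₂ loses NO₃⁻: pKₐ(HNO₃) ≈ -1.3
CH₂=CHCH₂–OPO(OH)₂ loses H₂PO₄⁻: pKₐ(H₃PO₄) ≈ 2.1
CH₂=CHCH₂–OBz loses PhCOO⁻: pKₐ(C₆H₅COOH) ≈ 4.2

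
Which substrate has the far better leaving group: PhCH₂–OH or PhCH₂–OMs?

PhCH₂–OMs

From PhCH₂–OH the departing group would be OH⁻ (pKₐ(H₂O) ≈ 15.7). Strong base; essentially never leaves without prior activation.
From PhCH₂–OMs the leaving group is OMs⁻ (pKₐ(CH₃SO₃H (MsOH)) ≈ -1.9). Resonance-delocalised alkanesulfonate.
(In practice PhCH₂–OMs is made from PhCH₂–OH by treatment with MsCl / Et₃N, converting the hydroxyl into a mesylate.)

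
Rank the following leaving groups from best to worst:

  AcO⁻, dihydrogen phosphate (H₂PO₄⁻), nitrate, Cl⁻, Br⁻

A good leaving group is a weak base: the lower the pKₐ of its conjugate acid, the more readily it departs.
Br⁻: pKₐ(HBr) ≈ -9
Cl⁻: pKₐ(HCl) ≈ -7
nitrate: pKₐ(HNO₃) ≈ -1.3
dihydrogen phosphate (H₂PO₄⁻): pKₐ(H₃PO₄) ≈ 2.1
AcO⁻: pKₐ(CH₃COOH) ≈ 4.8

Br⁻ > Cl⁻ > nitrate > dihydrogen phosphate (H₂PO₄⁻) > AcO⁻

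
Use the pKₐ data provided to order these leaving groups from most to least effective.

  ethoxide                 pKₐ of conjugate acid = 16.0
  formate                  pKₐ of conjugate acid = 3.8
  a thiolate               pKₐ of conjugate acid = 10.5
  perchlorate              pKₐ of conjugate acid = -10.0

Lower conjugate-acid pKₐ ⇒ weaker base ⇒ better leaving group.
Sorting by the given values: perchlorate (-10.0), formate (3.8), a thiolate (10.5), ethoxide (16.0).

perchlorate > formate > a thiolate > ethoxide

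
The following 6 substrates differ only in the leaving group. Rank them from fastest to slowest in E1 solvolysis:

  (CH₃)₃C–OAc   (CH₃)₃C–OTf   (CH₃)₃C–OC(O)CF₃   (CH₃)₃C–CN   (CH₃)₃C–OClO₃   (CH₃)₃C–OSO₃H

Identical carbon frameworks mean the comparison reduces to leaving-group quality.
Leaving-group ability tracks the stability of the departed species; conjugate-acid pKₐ is the usual yardstick (lower pKₐ → better LG).
(CH₃)₃C–OTf loses OTf⁻: pKₐ(CF₃SO₃H (triflic acid)) ≈ -14
(CH₃)₃C–OClO₃ loses ClO₄⁻: pKₐ(HClO₄) ≈ -10
(CH₃)₃C–OSO₃H loses HSO₄⁻: pKₐ(H₂SO₄) ≈ -3
(CH₃)₃C–OC(O)CF₃ loses CF₃COO⁻: pKₐ(CF₃COOH) ≈ 0.2
(CH₃)₃C–OAc loses AcO⁻: pKₐ(CH₃COOH) ≈ 4.8
(CH₃)₃C–CN loses CN⁻: pKₐ(HCN) ≈ 9.2

(CH₃)₃C–OTf > (CH₃)₃C–OClO₃ > (CH₃)₃C–OSO₃H > (CH₃)₃C–OC(O)CF₃ > (CH₃)₃C–OAc > (CH₃)₃C–CN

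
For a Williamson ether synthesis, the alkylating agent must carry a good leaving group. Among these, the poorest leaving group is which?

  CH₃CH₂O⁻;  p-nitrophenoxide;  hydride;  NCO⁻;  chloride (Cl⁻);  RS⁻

hydride

The more stable X⁻ (or X) is on its own — i.e. the weaker a base it is — the better a leaving group it makes.
chloride (Cl⁻): pKₐ(HCl) ≈ -7
NCO⁻: pKₐ(HOCN) ≈ 3.5
p-nitrophenoxide: pKₐ(p-nitrophenol) ≈ 7.2
RS⁻: pKₐ(RSH (a thiol)) ≈ 10.5
CH₃CH₂O⁻: pKₐ(CH₃CH₂OH) ≈ 16
hydride: pKₐ(H₂) ≈ 36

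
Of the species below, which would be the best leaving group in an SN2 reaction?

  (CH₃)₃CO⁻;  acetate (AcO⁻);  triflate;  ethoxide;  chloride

triflate

triflate: pKₐ(CF₃SO₃H (triflic acid)) ≈ -14
chloride: pKₐ(HCl) ≈ -7
acetate (AcO⁻): pKₐ(CH₃COOH) ≈ 4.8
ethoxide: pKₐ(CH₃CH₂OH) ≈ 16
(CH₃)₃CO⁻: pKₐ(t-BuOH) ≈ 18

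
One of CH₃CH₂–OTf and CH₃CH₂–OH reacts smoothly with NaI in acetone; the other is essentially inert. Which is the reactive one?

From CH₃CH₂–OH the departing group would be OH⁻ (pKₐ(H₂O) ≈ 15.7). Strong base; essentially never leaves without prior activation.
From CH₃CH₂–OTf the leaving group is OTf⁻ (pKₐ(CF₃SO₃H (triflic acid)) ≈ -14). Charge spread over three oxygens and a CF₃ group; the premier leaving group in synthesis.
(In practice CH₃CH₂–OTf is made from CH₃CH₂–OH by treatment with Tf₂O / 2,6-lutidine, converting the hydroxyl into a triflate.)

CH₃CH₂–OTf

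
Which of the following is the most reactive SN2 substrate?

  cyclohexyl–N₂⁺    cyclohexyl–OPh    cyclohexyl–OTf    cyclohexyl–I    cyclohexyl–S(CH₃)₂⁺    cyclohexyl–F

Identical carbon frameworks mean the comparison reduces to leaving-group quality.
A good leaving group is a weak base: the lower the pKₐ of its conjugate acid, the more readily it departs.
cyclohexyl–N₂⁺ loses N₂: no meaningful conjugate acid; N₂ departs as an exceptionally stable neutral molecule
cyclohexyl–OTf loses OTf⁻: pKₐ(CF₃SO₃H (triflic acid)) ≈ -14
cyclohexyl–I loses I⁻: pKₐ(HI) ≈ -10
cyclohexyl–S(CH₃)₂⁺ loses SR'₂: pKₐ(R'₂SH⁺) ≈ -7
cyclohexyl–F loses F⁻: pKₐ(HF) ≈ 3.2
cyclohexyl–OPh loses PhO⁻: pKₐ(C₆H₅OH (phenol)) ≈ 10

cyclohexyl–N₂⁺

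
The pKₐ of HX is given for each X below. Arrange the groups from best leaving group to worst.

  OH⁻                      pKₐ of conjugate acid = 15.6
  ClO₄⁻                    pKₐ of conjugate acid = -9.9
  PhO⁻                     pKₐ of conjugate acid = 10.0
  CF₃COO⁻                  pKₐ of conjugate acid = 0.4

ClO₄⁻ > CF₃COO⁻ > PhO⁻ > OH⁻

Lower conjugate-acid pKₐ ⇒ weaker base ⇒ better leaving group.
Sorting by the given values: ClO₄⁻ (-9.9), CF₃COO⁻ (0.4), PhO⁻ (10.0), OH⁻ (15.6).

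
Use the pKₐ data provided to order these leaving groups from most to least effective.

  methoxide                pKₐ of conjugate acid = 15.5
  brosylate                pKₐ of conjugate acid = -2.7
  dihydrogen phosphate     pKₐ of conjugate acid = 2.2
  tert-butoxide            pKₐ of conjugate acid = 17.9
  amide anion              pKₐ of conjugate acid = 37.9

Lower conjugate-acid pKₐ ⇒ weaker base ⇒ better leaving group.
Sorting by the given values: brosylate (-2.7), dihydrogen phosphate (2.2), methoxide (15.5), tert-butoxide (17.9), amide anion (37.9).

brosylate > dihydrogen phosphate > methoxide > tert-butoxide > amide anion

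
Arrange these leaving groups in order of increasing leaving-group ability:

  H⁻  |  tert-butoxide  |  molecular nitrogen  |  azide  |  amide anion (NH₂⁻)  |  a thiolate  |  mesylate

Rank by basicity of the departing species: weakest base leaves most easily.
molecular nitrogen: no meaningful conjugate acid; N₂ departs as an exceptionally stable neutral molecule
mesylate: pKₐ(CH₃SO₃H (MsOH)) ≈ -1.9 — resonance-delocalised alkanesulfonate
azide: pKₐ(HN₃) ≈ 4.7 — linear, resonance-stabilised
a thiolate: pKₐ(RSH (a thiol)) ≈ 10.5
tert-butoxide: pKₐ(t-BuOH) ≈ 18
H⁻: pKₐ(H₂) ≈ 36 — extremely strong base; leaves only in special hydride-transfer contexts
amide anion (NH₂⁻): pKₐ(NH₃) ≈ 38
The question asks for worst first, so the sequence is read in increasing leaving-group ability.

amide anion (NH₂⁻) < H⁻ < tert-butoxide < a thiolate < azide < mesylate < molecular nitrogen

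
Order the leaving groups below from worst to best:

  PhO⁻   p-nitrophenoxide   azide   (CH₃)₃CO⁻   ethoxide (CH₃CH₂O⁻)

(CH₃)₃CO⁻ < ethoxide (CH₃CH₂O⁻) < PhO⁻ < p-nitrophenoxide < azide

A good leaving group is a weak base: the lower the pKₐ of its conjugate acid, the more readily it departs.
azide: pKₐ(HN₃) ≈ 4.7
p-nitrophenoxide: pKₐ(p-nitrophenol) ≈ 7.2
PhO⁻: pKₐ(C₆H₅OH (phenol)) ≈ 10
ethoxide (CH₃CH₂O⁻): pKₐ(CH₃CH₂OH) ≈ 16
(CH₃)₃CO⁻: pKₐ(t-BuOH) ≈ 18
Reversing gives the worst-to-best order requested.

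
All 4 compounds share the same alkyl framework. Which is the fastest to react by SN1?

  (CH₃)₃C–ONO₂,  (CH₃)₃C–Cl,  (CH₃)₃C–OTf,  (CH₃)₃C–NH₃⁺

The skeletons are identical, so relative rate is governed entirely by leaving-group ability.
A good leaving group is a weak base: the lower the pKₐ of its conjugate acid, the more readily it departs.
(CH₃)₃C–OTf loses OTf⁻: pKₐ(CF₃SO₃H (triflic acid)) ≈ -14
(CH₃)₃C–Cl loses Cl⁻: pKₐ(HCl) ≈ -7
(CH₃)₃C–ONO₂ loses NO₃⁻: pKₐ(HNO₃) ≈ -1.3
(CH₃)₃C–NH₃⁺ loses NH₃: pKₐ(NH₄⁺) ≈ 9.2

(CH₃)₃C–OTf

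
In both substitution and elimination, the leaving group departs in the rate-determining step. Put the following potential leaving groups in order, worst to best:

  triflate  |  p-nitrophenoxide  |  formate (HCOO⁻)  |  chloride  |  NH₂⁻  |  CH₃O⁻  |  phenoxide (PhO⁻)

Leaving-group ability tracks the stability of the departed species; conjugate-acid pKₐ is the usual yardstick (lower pKₐ → better LG).
triflate: pKₐ(CF₃SO₃H (triflic acid)) ≈ -14
chloride: pKₐ(HCl) ≈ -7
formate (HCOO⁻): pKₐ(HCOOH) ≈ 3.8 — resonance-stabilised carboxylate
p-nitrophenoxide: pKₐ(p-nitrophenol) ≈ 7.2
phenoxide (PhO⁻): pKₐ(C₆H₅OH (phenol)) ≈ 10 — resonance into the ring helps, but still a poor LG
CH₃O⁻: pKₐ(CH₃OH) ≈ 15.5 — strong base; alkoxides do not leave unassisted
NH₂⁻: pKₐ(NH₃) ≈ 38 — extremely strong base; never a leaving group
The question asks for worst first, so the sequence is read in increasing leaving-group ability.

NH₂⁻ < CH₃O⁻ < phenoxide (PhO⁻) < p-nitrophenoxide < formate (HCOO⁻) < chloride < triflate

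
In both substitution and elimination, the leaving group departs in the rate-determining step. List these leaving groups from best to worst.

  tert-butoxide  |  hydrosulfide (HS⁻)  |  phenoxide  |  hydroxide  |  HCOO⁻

HCOO⁻ > hydrosulfide (HS⁻) > phenoxide > hydroxide > tert-butoxide

The more stable X⁻ (or X) is on its own — i.e. the weaker a base it is — the better a leaving group it makes.
HCOO⁻: pKₐ(HCOOH) ≈ 3.8 — resonance-stabilised carboxylate
hydrosulfide (HS⁻): pKₐ(H₂S) ≈ 7 — larger and more polarisable than the oxygen analogue
phenoxide: pKₐ(C₆H₅OH (phenol)) ≈ 10 — resonance into the ring helps, but still a poor LG
hydroxide: pKₐ(H₂O) ≈ 15.7 — strong base; essentially never leaves without prior activation
tert-butoxide: pKₐ(t-BuOH) ≈ 18 — bulky, strongly basic alkoxide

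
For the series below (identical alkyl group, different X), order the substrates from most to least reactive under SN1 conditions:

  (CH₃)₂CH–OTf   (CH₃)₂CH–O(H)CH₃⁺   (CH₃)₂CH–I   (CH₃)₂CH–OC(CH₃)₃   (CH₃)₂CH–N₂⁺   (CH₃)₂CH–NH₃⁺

The skeletons are identical, so relative rate is governed entirely by leaving-group ability.
A good leaving group is a weak base: the lower the pKₐ of its conjugate acid, the more readily it departs.
(CH₃)₂CH–N₂⁺ loses N₂: no meaningful conjugate acid; N₂ departs as an exceptionally stable neutral molecule
(CH₃)₂CH–OTf loses OTf⁻: pKₐ(CF₃SO₃H (triflic acid)) ≈ -14
(CH₃)₂CH–I loses I⁻: pKₐ(HI) ≈ -10
(CH₃)₂CH–O(H)CH₃⁺ loses R'OH: pKₐ(R'OH₂⁺) ≈ -2.4
(CH₃)₂CH–NH₃⁺ loses NH₃: pKₐ(NH₄⁺) ≈ 9.2
(CH₃)₂CH–OC(CH₃)₃ loses (CH₃)₃CO⁻: pKₐ(t-BuOH) ≈ 18

(CH₃)₂CH–N₂⁺ > (CH₃)₂CH–OTf > (CH₃)₂CH–I > (CH₃)₂CH–O(H)CH₃⁺ > (CH₃)₂CH–NH₃⁺ > (CH₃)₂CH–OC(CH₃)₃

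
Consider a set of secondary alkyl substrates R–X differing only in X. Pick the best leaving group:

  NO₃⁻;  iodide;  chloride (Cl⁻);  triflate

triflate

triflate: pKₐ(CF₃SO₃H (triflic acid)) ≈ -14
iodide: pKₐ(HI) ≈ -10
chloride (Cl⁻): pKₐ(HCl) ≈ -7
NO₃⁻: pKₐ(HNO₃) ≈ -1.3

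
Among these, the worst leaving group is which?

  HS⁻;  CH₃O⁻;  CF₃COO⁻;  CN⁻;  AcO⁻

CH₃O⁻

Rank by basicity of the departing species: weakest base leaves most easily.
CF₃COO⁻: pKₐ(CF₃COOH) ≈ 0.2
AcO⁻: pKₐ(CH₃COOH) ≈ 4.8
HS⁻: pKₐ(H₂S) ≈ 7
CN⁻: pKₐ(HCN) ≈ 9.2
CH₃O⁻: pKₐ(CH₃OH) ≈ 15.5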